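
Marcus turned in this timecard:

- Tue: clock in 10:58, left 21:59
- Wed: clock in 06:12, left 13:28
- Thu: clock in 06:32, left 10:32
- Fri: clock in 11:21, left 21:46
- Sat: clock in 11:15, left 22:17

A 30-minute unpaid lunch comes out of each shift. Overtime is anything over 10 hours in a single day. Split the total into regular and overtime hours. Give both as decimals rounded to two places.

Tue: 10:58–21:59 = 11 h 1 min; less 30 min break → 10 h 31 min
Wed: 06:12–13:28 = 7 h 16 min; less 30 min break → 6 h 46 min
Thu: 06:32–10:32 = 4 h 0 min; less 30 min break → 3 h 30 min
Fri: 11:21–21:46 = 10 h 25 min; less 30 min break → 9 h 55 min
Sat: 11:15–22:17 = 11 h 2 min; less 30 min break → 10 h 32 min
Tue reg 10 h 0 min / OT 0 h 31 min; Wed reg 6 h 46 min / OT 0 h 0 min; Thu reg 3 h 30 min / OT 0 h 0 min; Fri reg 9 h 55 min / OT 0 h 0 min; Sat reg 10 h 0 min / OT 0 h 32 min.
Totals: regular 40 h 11 min, overtime 1 h 3 min.

Regular 40.18 hours, overtime 1.05 hours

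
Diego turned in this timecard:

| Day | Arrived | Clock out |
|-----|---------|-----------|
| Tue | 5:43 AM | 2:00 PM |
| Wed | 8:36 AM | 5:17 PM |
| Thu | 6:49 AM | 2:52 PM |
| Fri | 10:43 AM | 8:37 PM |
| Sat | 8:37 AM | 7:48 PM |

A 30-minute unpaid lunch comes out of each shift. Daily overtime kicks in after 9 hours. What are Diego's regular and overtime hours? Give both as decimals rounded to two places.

Regular 41.52 hours, overtime 2.08 hours

Tue: 5:43 AM–2:00 PM = 8 h 17 min; less 30 min break → 7 h 47 min
Wed: 8:36 AM–5:17 PM = 8 h 41 min; less 30 min break → 8 h 11 min
Thu: 6:49 AM–2:52 PM = 8 h 3 min; less 30 min break → 7 h 33 min
Fri: 10:43 AM–8:37 PM = 9 h 54 min; less 30 min break → 9 h 24 min
Sat: 8:37 AM–7:48 PM = 11 h 11 min; less 30 min break → 10 h 41 min
Tue reg 7 h 47 min / OT 0 h 0 min; Wed reg 8 h 11 min / OT 0 h 0 min; Thu reg 7 h 33 min / OT 0 h 0 min; Fri reg 9 h 0 min / OT 0 h 24 min; Sat reg 9 h 0 min / OT 1 h 41 min.
Totals: regular 41 h 31 min, overtime 2 h 5 min.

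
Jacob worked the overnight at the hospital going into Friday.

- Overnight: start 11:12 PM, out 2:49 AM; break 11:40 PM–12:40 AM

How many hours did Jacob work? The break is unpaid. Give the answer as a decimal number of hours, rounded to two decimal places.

2.62 hours

Overnight: 11:12 PM → midnight = 0 h 48 min; midnight → 2:49 AM = 2 h 49 min; span 3 h 37 min; less 60 min break → 2 h 37 min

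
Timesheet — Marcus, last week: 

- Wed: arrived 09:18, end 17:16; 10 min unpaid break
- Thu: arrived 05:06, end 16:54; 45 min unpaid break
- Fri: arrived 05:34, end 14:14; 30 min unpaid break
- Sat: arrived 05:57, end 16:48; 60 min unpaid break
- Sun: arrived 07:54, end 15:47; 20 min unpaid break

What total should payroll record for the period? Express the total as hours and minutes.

Wed: 09:18–17:16 = 7 h 58 min; less 10 min break → 7 h 48 min
Thu: 05:06–16:54 = 11 h 48 min; less 45 min break → 11 h 3 min
Fri: 05:34–14:14 = 8 h 40 min; less 30 min break → 8 h 10 min
Sat: 05:57–16:48 = 10 h 51 min; less 60 min break → 9 h 51 min
Sun: 07:54–15:47 = 7 h 53 min; less 20 min break → 7 h 33 min
Total: 7 h 48 min + 11 h 3 min + 8 h 10 min + 9 h 51 min + 7 h 33 min = 44 h 25 min.

44 h 25 min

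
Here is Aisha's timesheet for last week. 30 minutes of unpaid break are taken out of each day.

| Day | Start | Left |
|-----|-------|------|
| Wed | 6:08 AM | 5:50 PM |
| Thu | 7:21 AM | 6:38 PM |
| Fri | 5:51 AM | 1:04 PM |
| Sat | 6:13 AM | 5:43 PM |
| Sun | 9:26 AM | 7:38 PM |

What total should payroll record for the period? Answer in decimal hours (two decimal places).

49.40 hours

Wed: 6:08 AM–5:50 PM = 11 h 42 min; less 30 min break → 11 h 12 min
Thu: 7:21 AM–6:38 PM = 11 h 17 min; less 30 min break → 10 h 47 min
Fri: 5:51 AM–1:04 PM = 7 h 13 min; less 30 min break → 6 h 43 min
Sat: 6:13 AM–5:43 PM = 11 h 30 min; less 30 min break → 11 h 0 min
Sun: 9:26 AM–7:38 PM = 10 h 12 min; less 30 min break → 9 h 42 min
Total: 11 h 12 min + 10 h 47 min + 6 h 43 min + 11 h 0 min + 9 h 42 min = 49 h 24 min.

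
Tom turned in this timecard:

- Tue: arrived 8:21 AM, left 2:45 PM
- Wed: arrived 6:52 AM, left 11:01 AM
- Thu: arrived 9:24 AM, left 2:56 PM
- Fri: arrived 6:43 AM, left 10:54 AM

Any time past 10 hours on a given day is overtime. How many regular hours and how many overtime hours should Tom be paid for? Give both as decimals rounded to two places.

Tue: 8:21 AM–2:45 PM = 6 h 24 min
Wed: 6:52 AM–11:01 AM = 4 h 9 min
Thu: 9:24 AM–2:56 PM = 5 h 32 min
Fri: 6:43 AM–10:54 AM = 4 h 11 min
Tue reg 6 h 24 min / OT 0 h 0 min; Wed reg 4 h 9 min / OT 0 h 0 min; Thu reg 5 h 32 min / OT 0 h 0 min; Fri reg 4 h 11 min / OT 0 h 0 min.
Totals: regular 20 h 16 min, overtime 0 h 0 min.

Regular 20.27 hours, overtime 0.00 hours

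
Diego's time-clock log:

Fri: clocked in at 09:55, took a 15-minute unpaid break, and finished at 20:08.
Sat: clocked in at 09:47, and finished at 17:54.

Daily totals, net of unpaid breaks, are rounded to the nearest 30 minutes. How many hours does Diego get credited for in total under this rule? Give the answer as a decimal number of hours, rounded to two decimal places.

Fri: 09:55–20:08 = 10 h 13 min − 15 min = 9 h 58 min → rounds to 10 h 0 min
Sat: 09:47–17:54 = 8 h 7 min → rounds to 8 h 0 min
Total credited: 18 h 0 min.

18.00 hours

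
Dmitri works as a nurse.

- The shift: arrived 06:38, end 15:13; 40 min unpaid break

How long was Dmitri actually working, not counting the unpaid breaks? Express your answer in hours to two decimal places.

The shift: 06:38–15:13 = 8 h 35 min; less 40 min break → 7 h 55 min

7.92 hours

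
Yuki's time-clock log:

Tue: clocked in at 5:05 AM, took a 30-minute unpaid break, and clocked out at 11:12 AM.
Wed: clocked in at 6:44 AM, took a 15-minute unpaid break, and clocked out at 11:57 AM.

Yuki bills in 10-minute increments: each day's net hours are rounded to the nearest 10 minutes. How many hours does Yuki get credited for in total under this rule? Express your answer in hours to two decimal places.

Tue: 5:05 AM–11:12 AM = 6 h 7 min − 30 min = 5 h 37 min → rounds to 5 h 40 min
Wed: 6:44 AM–11:57 AM = 5 h 13 min − 15 min = 4 h 58 min → rounds to 5 h 0 min
Total credited: 10 h 40 min.

10.67 hours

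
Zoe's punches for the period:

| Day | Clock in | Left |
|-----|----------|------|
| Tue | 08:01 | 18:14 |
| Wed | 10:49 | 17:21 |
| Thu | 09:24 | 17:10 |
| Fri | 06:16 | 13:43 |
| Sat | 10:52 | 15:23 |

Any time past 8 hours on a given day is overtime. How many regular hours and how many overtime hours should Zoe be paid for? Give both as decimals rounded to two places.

Regular 34.27 hours, overtime 2.22 hours

Tue: 08:01–18:14 = 10 h 13 min
Wed: 10:49–17:21 = 6 h 32 min
Thu: 09:24–17:10 = 7 h 46 min
Fri: 06:16–13:43 = 7 h 27 min
Sat: 10:52–15:23 = 4 h 31 min
Tue reg 8 h 0 min / OT 2 h 13 min; Wed reg 6 h 32 min / OT 0 h 0 min; Thu reg 7 h 46 min / OT 0 h 0 min; Fri reg 7 h 27 min / OT 0 h 0 min; Sat reg 4 h 31 min / OT 0 h 0 min.
Totals: regular 34 h 16 min, overtime 2 h 13 min.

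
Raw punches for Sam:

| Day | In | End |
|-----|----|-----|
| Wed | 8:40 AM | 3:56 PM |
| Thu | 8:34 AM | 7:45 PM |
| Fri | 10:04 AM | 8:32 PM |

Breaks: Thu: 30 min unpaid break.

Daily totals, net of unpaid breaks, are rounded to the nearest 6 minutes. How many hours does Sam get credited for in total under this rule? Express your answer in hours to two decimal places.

Wed: 8:40 AM–3:56 PM = 7 h 16 min → rounds to 7 h 18 min
Thu: 8:34 AM–7:45 PM = 11 h 11 min − 30 min = 10 h 41 min → rounds to 10 h 42 min
Fri: 10:04 AM–8:32 PM = 10 h 28 min → rounds to 10 h 30 min
Total credited: 28 h 30 min.

28.50 hours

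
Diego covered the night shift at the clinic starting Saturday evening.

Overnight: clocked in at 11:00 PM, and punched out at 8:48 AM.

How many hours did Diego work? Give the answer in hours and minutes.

9 h 48 min

Overnight: 11:00 PM → midnight = 1 h 0 min; midnight → 8:48 AM = 8 h 48 min; span 9 h 48 min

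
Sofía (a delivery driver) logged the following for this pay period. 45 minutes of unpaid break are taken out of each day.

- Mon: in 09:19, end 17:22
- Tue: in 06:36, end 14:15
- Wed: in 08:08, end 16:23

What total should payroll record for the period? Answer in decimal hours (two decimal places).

21.70 hours

Mon: 09:19–17:22 = 8 h 3 min; less 45 min break → 7 h 18 min
Tue: 06:36–14:15 = 7 h 39 min; less 45 min break → 6 h 54 min
Wed: 08:08–16:23 = 8 h 15 min; less 45 min break → 7 h 30 min
Total: 7 h 18 min + 6 h 54 min + 7 h 30 min = 21 h 42 min.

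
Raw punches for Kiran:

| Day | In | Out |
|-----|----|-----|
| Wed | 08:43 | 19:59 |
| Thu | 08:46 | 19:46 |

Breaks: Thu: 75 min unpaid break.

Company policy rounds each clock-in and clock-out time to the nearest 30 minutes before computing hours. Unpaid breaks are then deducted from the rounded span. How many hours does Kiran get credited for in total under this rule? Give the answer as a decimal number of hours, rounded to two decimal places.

21.25 hours

Wed: in 08:43→08:30, out 19:59→20:00; 11 h 30 min
Thu: in 08:46→09:00, out 19:46→20:00; 11 h 0 min − 75 min = 9 h 45 min
Total credited: 21 h 15 min.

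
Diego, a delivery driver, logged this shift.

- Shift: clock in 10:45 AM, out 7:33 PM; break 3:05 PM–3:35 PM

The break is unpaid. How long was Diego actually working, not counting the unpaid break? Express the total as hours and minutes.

Shift: 10:45 AM–7:33 PM = 8 h 48 min; less 30 min break → 8 h 18 min

8 h 18 min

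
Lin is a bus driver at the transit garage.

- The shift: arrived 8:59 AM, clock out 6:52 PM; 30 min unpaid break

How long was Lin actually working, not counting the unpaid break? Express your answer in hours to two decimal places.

9.38 hours

The shift: 8:59 AM–6:52 PM = 9 h 53 min; less 30 min break → 9 h 23 min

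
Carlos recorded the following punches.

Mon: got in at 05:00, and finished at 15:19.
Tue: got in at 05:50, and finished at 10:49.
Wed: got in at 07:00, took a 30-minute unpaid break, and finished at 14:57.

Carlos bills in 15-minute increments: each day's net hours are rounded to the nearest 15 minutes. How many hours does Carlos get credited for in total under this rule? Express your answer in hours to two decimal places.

Mon: 05:00–15:19 = 10 h 19 min → rounds to 10 h 15 min
Tue: 05:50–10:49 = 4 h 59 min → rounds to 5 h 0 min
Wed: 07:00–14:57 = 7 h 57 min − 30 min = 7 h 27 min → rounds to 7 h 30 min
Total credited: 22 h 45 min.

22.75 hours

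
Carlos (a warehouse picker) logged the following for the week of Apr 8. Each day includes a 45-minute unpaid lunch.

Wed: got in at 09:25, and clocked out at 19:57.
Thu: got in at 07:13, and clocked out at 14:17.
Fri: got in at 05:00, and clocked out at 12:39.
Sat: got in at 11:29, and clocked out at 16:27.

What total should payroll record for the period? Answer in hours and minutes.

27 h 13 min

Wed: 09:25–19:57 = 10 h 32 min; less 45 min break → 9 h 47 min
Thu: 07:13–14:17 = 7 h 4 min; less 45 min break → 6 h 19 min
Fri: 05:00–12:39 = 7 h 39 min; less 45 min break → 6 h 54 min
Sat: 11:29–16:27 = 4 h 58 min; less 45 min break → 4 h 13 min
Total: 9 h 47 min + 6 h 19 min + 6 h 54 min + 4 h 13 min = 27 h 13 min.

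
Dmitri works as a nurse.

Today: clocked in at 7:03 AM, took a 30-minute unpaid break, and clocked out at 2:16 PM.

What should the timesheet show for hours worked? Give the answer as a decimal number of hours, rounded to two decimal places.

6.72 hours

Today: 7:03 AM–2:16 PM = 7 h 13 min; less 30 min break → 6 h 43 min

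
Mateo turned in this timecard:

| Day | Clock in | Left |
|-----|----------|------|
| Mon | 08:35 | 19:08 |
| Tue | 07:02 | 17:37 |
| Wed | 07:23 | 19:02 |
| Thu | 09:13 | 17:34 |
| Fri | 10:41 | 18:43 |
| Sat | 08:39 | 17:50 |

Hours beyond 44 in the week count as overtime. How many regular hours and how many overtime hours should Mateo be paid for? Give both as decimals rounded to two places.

Mon: 08:35–19:08 = 10 h 33 min
Tue: 07:02–17:37 = 10 h 35 min
Wed: 07:23–19:02 = 11 h 39 min
Thu: 09:13–17:34 = 8 h 21 min
Fri: 10:41–18:43 = 8 h 2 min
Sat: 08:39–17:50 = 9 h 11 min
Total worked: 58 h 21 min = 58.35 h.
Threshold 44 h → overtime 14 h 21 min, regular 44 h 0 min.

Regular 44.00 hours, overtime 14.35 hours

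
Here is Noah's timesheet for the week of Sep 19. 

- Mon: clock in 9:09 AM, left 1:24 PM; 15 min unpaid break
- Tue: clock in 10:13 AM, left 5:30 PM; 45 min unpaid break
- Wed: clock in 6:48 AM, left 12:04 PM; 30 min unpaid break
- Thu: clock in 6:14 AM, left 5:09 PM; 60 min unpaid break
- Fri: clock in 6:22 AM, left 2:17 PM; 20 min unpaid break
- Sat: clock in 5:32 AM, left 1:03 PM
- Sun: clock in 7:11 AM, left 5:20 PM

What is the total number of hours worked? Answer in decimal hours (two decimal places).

Mon: 9:09 AM–1:24 PM = 4 h 15 min; less 15 min break → 4 h 0 min
Tue: 10:13 AM–5:30 PM = 7 h 17 min; less 45 min break → 6 h 32 min
Wed: 6:48 AM–12:04 PM = 5 h 16 min; less 30 min break → 4 h 46 min
Thu: 6:14 AM–5:09 PM = 10 h 55 min; less 60 min break → 9 h 55 min
Fri: 6:22 AM–2:17 PM = 7 h 55 min; less 20 min break → 7 h 35 min
Sat: 5:32 AM–1:03 PM = 7 h 31 min
Sun: 7:11 AM–5:20 PM = 10 h 9 min
Total: 4 h 0 min + 6 h 32 min + 4 h 46 min + 9 h 55 min + 7 h 35 min + 7 h 31 min + 10 h 9 min = 50 h 28 min.

50.47 hours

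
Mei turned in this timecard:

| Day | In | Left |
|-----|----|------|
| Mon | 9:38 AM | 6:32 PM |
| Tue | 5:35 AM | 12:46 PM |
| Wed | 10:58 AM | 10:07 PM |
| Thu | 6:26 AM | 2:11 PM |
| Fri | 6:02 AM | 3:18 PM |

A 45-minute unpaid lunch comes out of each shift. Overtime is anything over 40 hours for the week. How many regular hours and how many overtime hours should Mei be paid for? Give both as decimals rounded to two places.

Mon: 9:38 AM–6:32 PM = 8 h 54 min; less 45 min break → 8 h 9 min
Tue: 5:35 AM–12:46 PM = 7 h 11 min; less 45 min break → 6 h 26 min
Wed: 10:58 AM–10:07 PM = 11 h 9 min; less 45 min break → 10 h 24 min
Thu: 6:26 AM–2:11 PM = 7 h 45 min; less 45 min break → 7 h 0 min
Fri: 6:02 AM–3:18 PM = 9 h 16 min; less 45 min break → 8 h 31 min
Total worked: 40 h 30 min = 40.50 h.
Threshold 40 h → overtime 0 h 30 min, regular 40 h 0 min.

Regular 40.00 hours, overtime 0.50 hours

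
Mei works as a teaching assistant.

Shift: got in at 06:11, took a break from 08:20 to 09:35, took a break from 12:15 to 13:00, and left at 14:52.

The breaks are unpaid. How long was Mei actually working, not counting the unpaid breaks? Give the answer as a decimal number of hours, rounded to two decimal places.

Shift: 06:11–14:52 = 8 h 41 min; less 120 min break → 6 h 41 min

6.68 hours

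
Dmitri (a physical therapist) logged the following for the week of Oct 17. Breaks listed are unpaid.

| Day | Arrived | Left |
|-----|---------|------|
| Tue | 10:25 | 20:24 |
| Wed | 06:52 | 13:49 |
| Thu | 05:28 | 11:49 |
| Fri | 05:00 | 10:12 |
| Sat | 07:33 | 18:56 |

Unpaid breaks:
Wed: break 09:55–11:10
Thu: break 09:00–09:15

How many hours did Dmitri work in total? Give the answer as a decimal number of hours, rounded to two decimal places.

38.37 hours

Tue: 10:25–20:24 = 9 h 59 min
Wed: 06:52–13:49 = 6 h 57 min; less 75 min break → 5 h 42 min
Thu: 05:28–11:49 = 6 h 21 min; less 15 min break → 6 h 6 min
Fri: 05:00–10:12 = 5 h 12 min
Sat: 07:33–18:56 = 11 h 23 min
Total: 9 h 59 min + 5 h 42 min + 6 h 6 min + 5 h 12 min + 11 h 23 min = 38 h 22 min.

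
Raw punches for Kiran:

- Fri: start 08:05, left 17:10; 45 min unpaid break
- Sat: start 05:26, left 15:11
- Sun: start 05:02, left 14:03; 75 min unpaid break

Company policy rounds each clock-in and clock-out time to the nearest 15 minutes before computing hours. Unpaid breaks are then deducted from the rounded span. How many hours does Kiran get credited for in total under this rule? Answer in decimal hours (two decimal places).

26.00 hours

Fri: in 08:05→08:00, out 17:10→17:15; 9 h 15 min − 45 min = 8 h 30 min
Sat: in 05:26→05:30, out 15:11→15:15; 9 h 45 min
Sun: in 05:02→05:00, out 14:03→14:00; 9 h 0 min − 75 min = 7 h 45 min
Total credited: 26 h 0 min.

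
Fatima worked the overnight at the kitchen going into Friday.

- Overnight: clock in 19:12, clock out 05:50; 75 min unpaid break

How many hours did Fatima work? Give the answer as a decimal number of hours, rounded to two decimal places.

9.38 hours

Overnight: 19:12 → midnight = 4 h 48 min; midnight → 05:50 = 5 h 50 min; span 10 h 38 min; less 75 min break → 9 h 23 min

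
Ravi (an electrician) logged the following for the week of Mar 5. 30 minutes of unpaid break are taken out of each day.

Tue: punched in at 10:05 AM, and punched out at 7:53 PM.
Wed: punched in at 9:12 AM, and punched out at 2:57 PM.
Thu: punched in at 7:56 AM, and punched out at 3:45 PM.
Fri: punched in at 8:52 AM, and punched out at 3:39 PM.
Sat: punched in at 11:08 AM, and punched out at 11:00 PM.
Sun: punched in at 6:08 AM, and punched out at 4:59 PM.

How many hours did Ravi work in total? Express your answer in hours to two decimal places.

49.87 hours

Tue: 10:05 AM–7:53 PM = 9 h 48 min; less 30 min break → 9 h 18 min
Wed: 9:12 AM–2:57 PM = 5 h 45 min; less 30 min break → 5 h 15 min
Thu: 7:56 AM–3:45 PM = 7 h 49 min; less 30 min break → 7 h 19 min
Fri: 8:52 AM–3:39 PM = 6 h 47 min; less 30 min break → 6 h 17 min
Sat: 11:08 AM–11:00 PM = 11 h 52 min; less 30 min break → 11 h 22 min
Sun: 6:08 AM–4:59 PM = 10 h 51 min; less 30 min break → 10 h 21 min
Total: 9 h 18 min + 5 h 15 min + 7 h 19 min + 6 h 17 min + 11 h 22 min + 10 h 21 min = 49 h 52 min.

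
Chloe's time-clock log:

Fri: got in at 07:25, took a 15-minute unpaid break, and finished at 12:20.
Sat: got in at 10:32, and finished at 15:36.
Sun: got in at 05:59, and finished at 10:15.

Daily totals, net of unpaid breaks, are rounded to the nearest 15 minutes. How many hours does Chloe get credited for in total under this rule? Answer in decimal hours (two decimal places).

Fri: 07:25–12:20 = 4 h 55 min − 15 min = 4 h 40 min → rounds to 4 h 45 min
Sat: 10:32–15:36 = 5 h 4 min → rounds to 5 h 0 min
Sun: 05:59–10:15 = 4 h 16 min → rounds to 4 h 15 min
Total credited: 14 h 0 min.

14.00 hours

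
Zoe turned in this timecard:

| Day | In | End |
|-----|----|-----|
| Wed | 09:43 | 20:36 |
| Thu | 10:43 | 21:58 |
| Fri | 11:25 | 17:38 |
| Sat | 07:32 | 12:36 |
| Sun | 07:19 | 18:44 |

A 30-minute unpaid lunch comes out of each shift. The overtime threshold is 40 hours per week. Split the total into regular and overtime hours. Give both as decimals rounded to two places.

Regular 40.00 hours, overtime 2.33 hours

Wed: 09:43–20:36 = 10 h 53 min; less 30 min break → 10 h 23 min
Thu: 10:43–21:58 = 11 h 15 min; less 30 min break → 10 h 45 min
Fri: 11:25–17:38 = 6 h 13 min; less 30 min break → 5 h 43 min
Sat: 07:32–12:36 = 5 h 4 min; less 30 min break → 4 h 34 min
Sun: 07:19–18:44 = 11 h 25 min; less 30 min break → 10 h 55 min
Total worked: 42 h 20 min = 42.33 h.
Threshold 40 h → overtime 2 h 20 min, regular 40 h 0 min.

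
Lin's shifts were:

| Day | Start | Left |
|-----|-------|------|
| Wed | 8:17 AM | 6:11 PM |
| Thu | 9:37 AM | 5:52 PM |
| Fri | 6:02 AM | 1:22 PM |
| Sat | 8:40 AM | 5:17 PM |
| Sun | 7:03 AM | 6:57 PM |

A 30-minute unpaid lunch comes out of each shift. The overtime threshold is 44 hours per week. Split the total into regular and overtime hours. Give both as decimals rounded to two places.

Wed: 8:17 AM–6:11 PM = 9 h 54 min; less 30 min break → 9 h 24 min
Thu: 9:37 AM–5:52 PM = 8 h 15 min; less 30 min break → 7 h 45 min
Fri: 6:02 AM–1:22 PM = 7 h 20 min; less 30 min break → 6 h 50 min
Sat: 8:40 AM–5:17 PM = 8 h 37 min; less 30 min break → 8 h 7 min
Sun: 7:03 AM–6:57 PM = 11 h 54 min; less 30 min break → 11 h 24 min
Total worked: 43 h 30 min = 43.50 h.
Threshold 44 h → overtime 0 h 0 min, regular 43 h 30 min.

Regular 43.50 hours, overtime 0.00 hours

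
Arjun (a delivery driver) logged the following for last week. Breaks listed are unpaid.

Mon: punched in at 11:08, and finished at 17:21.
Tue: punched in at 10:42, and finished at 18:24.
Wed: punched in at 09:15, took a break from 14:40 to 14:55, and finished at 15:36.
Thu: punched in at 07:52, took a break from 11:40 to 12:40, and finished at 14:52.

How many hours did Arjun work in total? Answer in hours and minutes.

26 h 1 min

Mon: 11:08–17:21 = 6 h 13 min
Tue: 10:42–18:24 = 7 h 42 min
Wed: 09:15–15:36 = 6 h 21 min; less 15 min break → 6 h 6 min
Thu: 07:52–14:52 = 7 h 0 min; less 60 min break → 6 h 0 min
Total: 6 h 13 min + 7 h 42 min + 6 h 6 min + 6 h 0 min = 26 h 1 min.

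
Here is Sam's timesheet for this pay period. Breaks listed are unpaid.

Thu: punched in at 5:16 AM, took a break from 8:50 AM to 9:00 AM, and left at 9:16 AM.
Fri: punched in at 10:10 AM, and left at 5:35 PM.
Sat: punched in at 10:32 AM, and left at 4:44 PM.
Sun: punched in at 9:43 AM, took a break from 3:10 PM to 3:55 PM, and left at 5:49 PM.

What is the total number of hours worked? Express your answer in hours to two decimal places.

24.80 hours

Thu: 5:16 AM–9:16 AM = 4 h 0 min; less 10 min break → 3 h 50 min
Fri: 10:10 AM–5:35 PM = 7 h 25 min
Sat: 10:32 AM–4:44 PM = 6 h 12 min
Sun: 9:43 AM–5:49 PM = 8 h 6 min; less 45 min break → 7 h 21 min
Total: 3 h 50 min + 7 h 25 min + 6 h 12 min + 7 h 21 min = 24 h 48 min.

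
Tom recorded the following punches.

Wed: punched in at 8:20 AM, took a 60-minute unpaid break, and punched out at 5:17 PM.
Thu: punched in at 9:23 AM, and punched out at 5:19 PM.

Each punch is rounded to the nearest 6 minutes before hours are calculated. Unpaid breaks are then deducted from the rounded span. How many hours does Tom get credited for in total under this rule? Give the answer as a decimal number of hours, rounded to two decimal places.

15.90 hours

Wed: in 8:20 AM→8:18 AM, out 5:17 PM→5:18 PM; 9 h 0 min − 60 min = 8 h 0 min
Thu: in 9:23 AM→9:24 AM, out 5:19 PM→5:18 PM; 7 h 54 min
Total credited: 15 h 54 min.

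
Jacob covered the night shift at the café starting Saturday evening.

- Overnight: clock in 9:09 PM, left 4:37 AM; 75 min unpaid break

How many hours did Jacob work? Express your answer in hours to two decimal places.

6.22 hours

Overnight: 9:09 PM → midnight = 2 h 51 min; midnight → 4:37 AM = 4 h 37 min; span 7 h 28 min; less 75 min break → 6 h 13 min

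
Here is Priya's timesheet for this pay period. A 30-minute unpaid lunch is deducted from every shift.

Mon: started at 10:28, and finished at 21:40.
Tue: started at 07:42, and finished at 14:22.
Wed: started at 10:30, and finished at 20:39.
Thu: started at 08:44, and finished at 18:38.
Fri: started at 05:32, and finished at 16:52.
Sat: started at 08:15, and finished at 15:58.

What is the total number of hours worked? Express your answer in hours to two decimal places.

Mon: 10:28–21:40 = 11 h 12 min; less 30 min break → 10 h 42 min
Tue: 07:42–14:22 = 6 h 40 min; less 30 min break → 6 h 10 min
Wed: 10:30–20:39 = 10 h 9 min; less 30 min break → 9 h 39 min
Thu: 08:44–18:38 = 9 h 54 min; less 30 min break → 9 h 24 min
Fri: 05:32–16:52 = 11 h 20 min; less 30 min break → 10 h 50 min
Sat: 08:15–15:58 = 7 h 43 min; less 30 min break → 7 h 13 min
Total: 10 h 42 min + 6 h 10 min + 9 h 39 min + 9 h 24 min + 10 h 50 min + 7 h 13 min = 53 h 58 min.

53.97 hours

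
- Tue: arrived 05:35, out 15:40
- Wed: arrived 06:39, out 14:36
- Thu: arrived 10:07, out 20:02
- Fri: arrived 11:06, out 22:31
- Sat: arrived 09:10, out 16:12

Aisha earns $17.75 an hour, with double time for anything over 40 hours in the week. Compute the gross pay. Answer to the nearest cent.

$937.20

Tue: 05:35–15:40 = 10 h 5 min
Wed: 06:39–14:36 = 7 h 57 min
Thu: 10:07–20:02 = 9 h 55 min
Fri: 11:06–22:31 = 11 h 25 min
Sat: 09:10–16:12 = 7 h 2 min
Total worked: 46 h 24 min = 2784 min.
Regular 40 h 0 min = 2400 min at $17.75/h; overtime 6 h 24 min = 384 min at $35.50/h.
Pay = (2400 × $17.75 + 384 × $35.50) ÷ 60 = $937.20.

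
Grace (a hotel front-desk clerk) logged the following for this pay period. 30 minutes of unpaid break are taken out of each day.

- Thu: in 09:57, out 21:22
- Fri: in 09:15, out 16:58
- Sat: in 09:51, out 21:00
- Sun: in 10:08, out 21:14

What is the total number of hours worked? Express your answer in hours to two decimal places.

39.38 hours

Thu: 09:57–21:22 = 11 h 25 min; less 30 min break → 10 h 55 min
Fri: 09:15–16:58 = 7 h 43 min; less 30 min break → 7 h 13 min
Sat: 09:51–21:00 = 11 h 9 min; less 30 min break → 10 h 39 min
Sun: 10:08–21:14 = 11 h 6 min; less 30 min break → 10 h 36 min
Total: 10 h 55 min + 7 h 13 min + 10 h 39 min + 10 h 36 min = 39 h 23 min.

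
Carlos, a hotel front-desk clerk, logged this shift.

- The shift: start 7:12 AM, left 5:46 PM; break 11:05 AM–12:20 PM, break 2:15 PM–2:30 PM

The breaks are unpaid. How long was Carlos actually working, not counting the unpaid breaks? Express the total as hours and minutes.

The shift: 7:12 AM–5:46 PM = 10 h 34 min; less 90 min break → 9 h 4 min

9 h 4 min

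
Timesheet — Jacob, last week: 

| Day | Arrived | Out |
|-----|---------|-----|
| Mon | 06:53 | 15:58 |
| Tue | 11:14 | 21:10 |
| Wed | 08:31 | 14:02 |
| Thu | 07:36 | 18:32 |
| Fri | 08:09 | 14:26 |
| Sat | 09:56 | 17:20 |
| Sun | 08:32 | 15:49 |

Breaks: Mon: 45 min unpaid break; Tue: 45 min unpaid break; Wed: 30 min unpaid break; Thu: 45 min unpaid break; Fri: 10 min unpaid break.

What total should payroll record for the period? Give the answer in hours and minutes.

53 h 31 min

Mon: 06:53–15:58 = 9 h 5 min; less 45 min break → 8 h 20 min
Tue: 11:14–21:10 = 9 h 56 min; less 45 min break → 9 h 11 min
Wed: 08:31–14:02 = 5 h 31 min; less 30 min break → 5 h 1 min
Thu: 07:36–18:32 = 10 h 56 min; less 45 min break → 10 h 11 min
Fri: 08:09–14:26 = 6 h 17 min; less 10 min break → 6 h 7 min
Sat: 09:56–17:20 = 7 h 24 min
Sun: 08:32–15:49 = 7 h 17 min
Total: 8 h 20 min + 9 h 11 min + 5 h 1 min + 10 h 11 min + 6 h 7 min + 7 h 24 min + 7 h 17 min = 53 h 31 min.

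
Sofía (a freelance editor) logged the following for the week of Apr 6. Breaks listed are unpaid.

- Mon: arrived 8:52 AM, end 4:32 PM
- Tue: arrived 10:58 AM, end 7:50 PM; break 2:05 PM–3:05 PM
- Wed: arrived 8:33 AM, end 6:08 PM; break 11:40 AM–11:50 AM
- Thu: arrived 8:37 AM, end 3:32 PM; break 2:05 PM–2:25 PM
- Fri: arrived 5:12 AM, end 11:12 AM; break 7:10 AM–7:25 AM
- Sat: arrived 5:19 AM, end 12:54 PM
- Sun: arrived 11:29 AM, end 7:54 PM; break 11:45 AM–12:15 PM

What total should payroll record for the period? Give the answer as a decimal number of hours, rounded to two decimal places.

52.78 hours

Mon: 8:52 AM–4:32 PM = 7 h 40 min
Tue: 10:58 AM–7:50 PM = 8 h 52 min; less 60 min break → 7 h 52 min
Wed: 8:33 AM–6:08 PM = 9 h 35 min; less 10 min break → 9 h 25 min
Thu: 8:37 AM–3:32 PM = 6 h 55 min; less 20 min break → 6 h 35 min
Fri: 5:12 AM–11:12 AM = 6 h 0 min; less 15 min break → 5 h 45 min
Sat: 5:19 AM–12:54 PM = 7 h 35 min
Sun: 11:29 AM–7:54 PM = 8 h 25 min; less 30 min break → 7 h 55 min
Total: 7 h 40 min + 7 h 52 min + 9 h 25 min + 6 h 35 min + 5 h 45 min + 7 h 35 min + 7 h 55 min = 52 h 47 min.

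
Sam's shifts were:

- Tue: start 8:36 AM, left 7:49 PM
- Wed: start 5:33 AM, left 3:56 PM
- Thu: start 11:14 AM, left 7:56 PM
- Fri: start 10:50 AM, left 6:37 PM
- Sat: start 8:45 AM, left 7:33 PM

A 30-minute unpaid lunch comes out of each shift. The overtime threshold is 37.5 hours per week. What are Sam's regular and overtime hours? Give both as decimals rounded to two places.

Regular 37.50 hours, overtime 8.88 hours

Tue: 8:36 AM–7:49 PM = 11 h 13 min; less 30 min break → 10 h 43 min
Wed: 5:33 AM–3:56 PM = 10 h 23 min; less 30 min break → 9 h 53 min
Thu: 11:14 AM–7:56 PM = 8 h 42 min; less 30 min break → 8 h 12 min
Fri: 10:50 AM–6:37 PM = 7 h 47 min; less 30 min break → 7 h 17 min
Sat: 8:45 AM–7:33 PM = 10 h 48 min; less 30 min break → 10 h 18 min
Total worked: 46 h 23 min = 46.38 h.
Threshold 37.5 h → overtime 8 h 53 min, regular 37 h 30 min.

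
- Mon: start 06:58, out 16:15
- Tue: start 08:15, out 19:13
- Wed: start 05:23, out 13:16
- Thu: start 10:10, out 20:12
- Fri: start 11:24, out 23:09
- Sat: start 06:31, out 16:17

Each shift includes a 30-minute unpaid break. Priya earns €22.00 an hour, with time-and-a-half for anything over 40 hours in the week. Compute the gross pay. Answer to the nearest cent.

€1430.55

Mon: 06:58–16:15 = 9 h 17 min; less 30 min break → 8 h 47 min
Tue: 08:15–19:13 = 10 h 58 min; less 30 min break → 10 h 28 min
Wed: 05:23–13:16 = 7 h 53 min; less 30 min break → 7 h 23 min
Thu: 10:10–20:12 = 10 h 2 min; less 30 min break → 9 h 32 min
Fri: 11:24–23:09 = 11 h 45 min; less 30 min break → 11 h 15 min
Sat: 06:31–16:17 = 9 h 46 min; less 30 min break → 9 h 16 min
Total worked: 56 h 41 min = 3401 min.
Regular 40 h 0 min = 2400 min at €22.00/h; overtime 16 h 41 min = 1001 min at €33.00/h.
Pay = (2400 × €22.00 + 1001 × €33.00) ÷ 60 = €1430.55.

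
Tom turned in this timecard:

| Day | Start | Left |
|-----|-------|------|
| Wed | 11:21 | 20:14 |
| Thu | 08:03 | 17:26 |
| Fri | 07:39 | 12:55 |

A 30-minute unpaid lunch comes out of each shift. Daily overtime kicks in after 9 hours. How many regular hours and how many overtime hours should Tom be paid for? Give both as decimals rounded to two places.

Regular 22.03 hours, overtime 0.00 hours

Wed: 11:21–20:14 = 8 h 53 min; less 30 min break → 8 h 23 min
Thu: 08:03–17:26 = 9 h 23 min; less 30 min break → 8 h 53 min
Fri: 07:39–12:55 = 5 h 16 min; less 30 min break → 4 h 46 min
Wed reg 8 h 23 min / OT 0 h 0 min; Thu reg 8 h 53 min / OT 0 h 0 min; Fri reg 4 h 46 min / OT 0 h 0 min.
Totals: regular 22 h 2 min, overtime 0 h 0 min.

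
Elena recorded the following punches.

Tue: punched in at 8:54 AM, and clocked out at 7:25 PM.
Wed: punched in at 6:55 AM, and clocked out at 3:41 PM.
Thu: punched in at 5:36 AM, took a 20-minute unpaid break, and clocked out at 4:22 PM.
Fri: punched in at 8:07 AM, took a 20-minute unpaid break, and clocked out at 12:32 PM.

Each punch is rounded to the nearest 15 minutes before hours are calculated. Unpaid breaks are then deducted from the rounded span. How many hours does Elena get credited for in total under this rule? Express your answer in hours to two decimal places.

33.83 hours

Tue: in 8:54 AM→9:00 AM, out 7:25 PM→7:30 PM; 10 h 30 min
Wed: in 6:55 AM→7:00 AM, out 3:41 PM→3:45 PM; 8 h 45 min
Thu: in 5:36 AM→5:30 AM, out 4:22 PM→4:15 PM; 10 h 45 min − 20 min = 10 h 25 min
Fri: in 8:07 AM→8:00 AM, out 12:32 PM→12:30 PM; 4 h 30 min − 20 min = 4 h 10 min
Total credited: 33 h 50 min.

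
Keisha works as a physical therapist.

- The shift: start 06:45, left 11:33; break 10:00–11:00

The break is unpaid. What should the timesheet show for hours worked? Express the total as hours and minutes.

3 h 48 min

The shift: 06:45–11:33 = 4 h 48 min; less 60 min break → 3 h 48 min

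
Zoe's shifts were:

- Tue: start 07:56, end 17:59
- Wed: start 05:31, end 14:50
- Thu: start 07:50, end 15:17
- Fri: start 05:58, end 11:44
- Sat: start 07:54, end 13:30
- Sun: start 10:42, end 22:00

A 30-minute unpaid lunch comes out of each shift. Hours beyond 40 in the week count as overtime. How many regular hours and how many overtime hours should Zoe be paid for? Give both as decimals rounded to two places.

Regular 40.00 hours, overtime 6.48 hours

Tue: 07:56–17:59 = 10 h 3 min; less 30 min break → 9 h 33 min
Wed: 05:31–14:50 = 9 h 19 min; less 30 min break → 8 h 49 min
Thu: 07:50–15:17 = 7 h 27 min; less 30 min break → 6 h 57 min
Fri: 05:58–11:44 = 5 h 46 min; less 30 min break → 5 h 16 min
Sat: 07:54–13:30 = 5 h 36 min; less 30 min break → 5 h 6 min
Sun: 10:42–22:00 = 11 h 18 min; less 30 min break → 10 h 48 min
Total worked: 46 h 29 min = 46.48 h.
Threshold 40 h → overtime 6 h 29 min, regular 40 h 0 min.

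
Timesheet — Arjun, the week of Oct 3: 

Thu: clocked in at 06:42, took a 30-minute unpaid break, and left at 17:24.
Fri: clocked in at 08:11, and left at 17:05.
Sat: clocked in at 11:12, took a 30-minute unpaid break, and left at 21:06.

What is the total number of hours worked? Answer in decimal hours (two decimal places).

28.50 hours

Thu: 06:42–17:24 = 10 h 42 min; less 30 min break → 10 h 12 min
Fri: 08:11–17:05 = 8 h 54 min
Sat: 11:12–21:06 = 9 h 54 min; less 30 min break → 9 h 24 min
Total: 10 h 12 min + 8 h 54 min + 9 h 24 min = 28 h 30 min.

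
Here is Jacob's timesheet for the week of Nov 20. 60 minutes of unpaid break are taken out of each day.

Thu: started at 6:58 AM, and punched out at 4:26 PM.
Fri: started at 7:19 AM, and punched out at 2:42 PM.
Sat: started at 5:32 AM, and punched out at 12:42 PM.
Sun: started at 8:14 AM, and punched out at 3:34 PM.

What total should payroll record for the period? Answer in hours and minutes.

27 h 21 min

Thu: 6:58 AM–4:26 PM = 9 h 28 min; less 60 min break → 8 h 28 min
Fri: 7:19 AM–2:42 PM = 7 h 23 min; less 60 min break → 6 h 23 min
Sat: 5:32 AM–12:42 PM = 7 h 10 min; less 60 min break → 6 h 10 min
Sun: 8:14 AM–3:34 PM = 7 h 20 min; less 60 min break → 6 h 20 min
Total: 8 h 28 min + 6 h 23 min + 6 h 10 min + 6 h 20 min = 27 h 21 min.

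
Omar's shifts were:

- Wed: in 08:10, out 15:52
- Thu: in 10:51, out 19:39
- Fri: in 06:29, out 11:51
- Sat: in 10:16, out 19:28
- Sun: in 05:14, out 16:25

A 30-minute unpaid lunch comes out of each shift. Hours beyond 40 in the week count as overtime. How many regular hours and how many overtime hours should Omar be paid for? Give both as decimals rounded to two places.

Regular 39.75 hours, overtime 0.00 hours

Wed: 08:10–15:52 = 7 h 42 min; less 30 min break → 7 h 12 min
Thu: 10:51–19:39 = 8 h 48 min; less 30 min break → 8 h 18 min
Fri: 06:29–11:51 = 5 h 22 min; less 30 min break → 4 h 52 min
Sat: 10:16–19:28 = 9 h 12 min; less 30 min break → 8 h 42 min
Sun: 05:14–16:25 = 11 h 11 min; less 30 min break → 10 h 41 min
Total worked: 39 h 45 min = 39.75 h.
Threshold 40 h → overtime 0 h 0 min, regular 39 h 45 min.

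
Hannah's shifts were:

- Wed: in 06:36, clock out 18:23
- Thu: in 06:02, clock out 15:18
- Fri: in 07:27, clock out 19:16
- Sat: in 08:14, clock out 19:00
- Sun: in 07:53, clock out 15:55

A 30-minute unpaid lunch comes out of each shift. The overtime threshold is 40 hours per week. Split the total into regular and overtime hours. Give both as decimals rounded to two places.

Wed: 06:36–18:23 = 11 h 47 min; less 30 min break → 11 h 17 min
Thu: 06:02–15:18 = 9 h 16 min; less 30 min break → 8 h 46 min
Fri: 07:27–19:16 = 11 h 49 min; less 30 min break → 11 h 19 min
Sat: 08:14–19:00 = 10 h 46 min; less 30 min break → 10 h 16 min
Sun: 07:53–15:55 = 8 h 2 min; less 30 min break → 7 h 32 min
Total worked: 49 h 10 min = 49.17 h.
Threshold 40 h → overtime 9 h 10 min, regular 40 h 0 min.

Regular 40.00 hours, overtime 9.17 hours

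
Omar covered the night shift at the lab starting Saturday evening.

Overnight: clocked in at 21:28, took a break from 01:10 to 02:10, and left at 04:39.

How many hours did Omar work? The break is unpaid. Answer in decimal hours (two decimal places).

6.18 hours

Overnight: 21:28 → midnight = 2 h 32 min; midnight → 04:39 = 4 h 39 min; span 7 h 11 min; less 60 min break → 6 h 11 min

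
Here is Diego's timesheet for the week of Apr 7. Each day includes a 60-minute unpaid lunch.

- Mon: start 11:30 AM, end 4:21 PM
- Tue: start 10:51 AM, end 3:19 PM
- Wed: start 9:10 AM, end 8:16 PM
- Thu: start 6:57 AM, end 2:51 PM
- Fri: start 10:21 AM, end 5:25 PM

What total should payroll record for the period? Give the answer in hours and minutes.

Mon: 11:30 AM–4:21 PM = 4 h 51 min; less 60 min break → 3 h 51 min
Tue: 10:51 AM–3:19 PM = 4 h 28 min; less 60 min break → 3 h 28 min
Wed: 9:10 AM–8:16 PM = 11 h 6 min; less 60 min break → 10 h 6 min
Thu: 6:57 AM–2:51 PM = 7 h 54 min; less 60 min break → 6 h 54 min
Fri: 10:21 AM–5:25 PM = 7 h 4 min; less 60 min break → 6 h 4 min
Total: 3 h 51 min + 3 h 28 min + 10 h 6 min + 6 h 54 min + 6 h 4 min = 30 h 23 min.

30 h 23 min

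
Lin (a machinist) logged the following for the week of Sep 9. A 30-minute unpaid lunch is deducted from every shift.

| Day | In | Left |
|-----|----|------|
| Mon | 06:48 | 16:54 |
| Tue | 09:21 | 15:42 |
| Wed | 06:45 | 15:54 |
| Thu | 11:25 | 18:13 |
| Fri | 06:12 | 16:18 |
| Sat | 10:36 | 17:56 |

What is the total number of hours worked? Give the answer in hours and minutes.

Mon: 06:48–16:54 = 10 h 6 min; less 30 min break → 9 h 36 min
Tue: 09:21–15:42 = 6 h 21 min; less 30 min break → 5 h 51 min
Wed: 06:45–15:54 = 9 h 9 min; less 30 min break → 8 h 39 min
Thu: 11:25–18:13 = 6 h 48 min; less 30 min break → 6 h 18 min
Fri: 06:12–16:18 = 10 h 6 min; less 30 min break → 9 h 36 min
Sat: 10:36–17:56 = 7 h 20 min; less 30 min break → 6 h 50 min
Total: 9 h 36 min + 5 h 51 min + 8 h 39 min + 6 h 18 min + 9 h 36 min + 6 h 50 min = 46 h 50 min.

46 h 50 min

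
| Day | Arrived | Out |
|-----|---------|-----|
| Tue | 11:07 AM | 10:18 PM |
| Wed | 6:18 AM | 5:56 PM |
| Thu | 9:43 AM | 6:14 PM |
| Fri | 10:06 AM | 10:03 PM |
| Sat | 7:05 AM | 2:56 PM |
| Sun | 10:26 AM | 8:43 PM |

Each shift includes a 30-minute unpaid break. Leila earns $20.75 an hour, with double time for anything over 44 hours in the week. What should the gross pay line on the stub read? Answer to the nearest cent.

Tue: 11:07 AM–10:18 PM = 11 h 11 min; less 30 min break → 10 h 41 min
Wed: 6:18 AM–5:56 PM = 11 h 38 min; less 30 min break → 11 h 8 min
Thu: 9:43 AM–6:14 PM = 8 h 31 min; less 30 min break → 8 h 1 min
Fri: 10:06 AM–10:03 PM = 11 h 57 min; less 30 min break → 11 h 27 min
Sat: 7:05 AM–2:56 PM = 7 h 51 min; less 30 min break → 7 h 21 min
Sun: 10:26 AM–8:43 PM = 10 h 17 min; less 30 min break → 9 h 47 min
Total worked: 58 h 25 min = 3505 min.
Regular 44 h 0 min = 2640 min at $20.75/h; overtime 14 h 25 min = 865 min at $41.50/h.
Pay = (2640 × $20.75 + 865 × $41.50) ÷ 60 = $1511.29.

$1511.29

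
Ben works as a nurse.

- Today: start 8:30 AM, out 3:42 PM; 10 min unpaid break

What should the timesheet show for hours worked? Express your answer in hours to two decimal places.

Today: 8:30 AM–3:42 PM = 7 h 12 min; less 10 min break → 7 h 2 min

7.03 hours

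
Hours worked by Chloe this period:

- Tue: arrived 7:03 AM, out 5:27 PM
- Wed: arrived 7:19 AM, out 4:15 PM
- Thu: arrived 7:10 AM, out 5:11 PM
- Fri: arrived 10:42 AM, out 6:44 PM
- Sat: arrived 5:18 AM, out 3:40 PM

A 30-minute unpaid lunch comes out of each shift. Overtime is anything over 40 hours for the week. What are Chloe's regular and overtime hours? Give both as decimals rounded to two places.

Tue: 7:03 AM–5:27 PM = 10 h 24 min; less 30 min break → 9 h 54 min
Wed: 7:19 AM–4:15 PM = 8 h 56 min; less 30 min break → 8 h 26 min
Thu: 7:10 AM–5:11 PM = 10 h 1 min; less 30 min break → 9 h 31 min
Fri: 10:42 AM–6:44 PM = 8 h 2 min; less 30 min break → 7 h 32 min
Sat: 5:18 AM–3:40 PM = 10 h 22 min; less 30 min break → 9 h 52 min
Total worked: 45 h 15 min = 45.25 h.
Threshold 40 h → overtime 5 h 15 min, regular 40 h 0 min.

Regular 40.00 hours, overtime 5.25 hours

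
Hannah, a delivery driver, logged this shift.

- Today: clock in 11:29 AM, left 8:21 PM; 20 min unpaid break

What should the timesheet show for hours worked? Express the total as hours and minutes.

Today: 11:29 AM–8:21 PM = 8 h 52 min; less 20 min break → 8 h 32 min

8 h 32 min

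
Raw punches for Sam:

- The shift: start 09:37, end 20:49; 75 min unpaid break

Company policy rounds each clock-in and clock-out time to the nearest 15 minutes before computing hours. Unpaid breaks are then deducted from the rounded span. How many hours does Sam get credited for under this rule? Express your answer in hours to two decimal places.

The shift: in 09:37→09:30, out 20:49→20:45; 11 h 15 min − 75 min = 10 h 0 min

10.00 hours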